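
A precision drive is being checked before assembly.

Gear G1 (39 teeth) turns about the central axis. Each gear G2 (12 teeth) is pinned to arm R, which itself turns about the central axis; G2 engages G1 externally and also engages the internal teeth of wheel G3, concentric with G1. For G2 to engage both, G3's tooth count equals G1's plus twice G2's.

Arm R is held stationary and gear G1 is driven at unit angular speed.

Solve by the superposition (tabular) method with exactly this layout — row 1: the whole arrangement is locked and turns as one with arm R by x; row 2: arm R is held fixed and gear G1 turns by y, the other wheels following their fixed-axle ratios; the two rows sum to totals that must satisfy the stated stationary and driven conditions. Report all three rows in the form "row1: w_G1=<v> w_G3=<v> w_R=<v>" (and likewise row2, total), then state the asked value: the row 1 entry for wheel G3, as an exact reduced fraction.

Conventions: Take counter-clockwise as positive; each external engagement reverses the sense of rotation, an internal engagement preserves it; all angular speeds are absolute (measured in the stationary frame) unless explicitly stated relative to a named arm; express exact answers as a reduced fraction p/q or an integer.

class = planetary set [G3 = 39+2·12 = 63; Willis about the carrier]
row 1: whole set turns with the arm by x
row 2: sun turns y, ring = −(39/63)·y, arm 0
boundary: total ω_arm = x = 0 and total ω_sun = x + y = 1  ⇒  y = 1, x = 0
row 2 ring = −(39/63)·1 = -13/21
totals (row 1 + row 2): sun 0 + 1 = 1, ring 0 + (-13/21) = -13/21, arm 0 + 0 = 0
asked cell (row1, ring) = 0

row1: w_G1=0 w_G3=0 w_R=0
row2: w_G1=1 w_G3=-13/21 w_R=0
total: w_G1=1 w_G3=-13/21 w_R=0
asked value: 0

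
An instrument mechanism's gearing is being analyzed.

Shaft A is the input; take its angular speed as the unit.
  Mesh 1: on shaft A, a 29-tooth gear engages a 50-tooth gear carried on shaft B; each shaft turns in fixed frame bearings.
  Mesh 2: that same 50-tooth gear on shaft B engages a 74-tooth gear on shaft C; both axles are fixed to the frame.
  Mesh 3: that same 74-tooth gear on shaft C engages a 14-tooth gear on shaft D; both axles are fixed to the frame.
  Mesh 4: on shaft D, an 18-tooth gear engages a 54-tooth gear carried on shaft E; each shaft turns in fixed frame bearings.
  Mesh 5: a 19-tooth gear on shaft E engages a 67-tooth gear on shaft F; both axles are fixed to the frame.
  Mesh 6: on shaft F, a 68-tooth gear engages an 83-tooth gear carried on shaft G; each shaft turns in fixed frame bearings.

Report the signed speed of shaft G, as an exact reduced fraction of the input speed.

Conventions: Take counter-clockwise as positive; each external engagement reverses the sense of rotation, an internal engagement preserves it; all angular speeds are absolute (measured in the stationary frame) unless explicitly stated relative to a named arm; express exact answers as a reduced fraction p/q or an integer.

6-mesh fixed-axis compound train (all bearings frame-fixed)
mesh 1 [29T→50T]: |ω|/ω_in = 1×29/50 = 29/50, sense flips to −
mesh 2 [50T→74T]: |ω|/ω_in = (29/50)×50/74 = 29/74, sense flips to +
mesh 3 [74T→14T]: |ω|/ω_in = (29/74)×74/14 = 29/14, sense flips to −
mesh 4 [18T→54T]: |ω|/ω_in = (29/14)×18/54 = 29/42, sense flips to +
mesh 5 [19T→67T]: |ω|/ω_in = (29/42)×19/67 = 551/2814, sense flips to −
mesh 6 [68T→83T]: |ω|/ω_in = (551/2814)×68/83 = 18734/116781, sense flips to +
signed output speed (× input speed) = 18734/116781

18734/116781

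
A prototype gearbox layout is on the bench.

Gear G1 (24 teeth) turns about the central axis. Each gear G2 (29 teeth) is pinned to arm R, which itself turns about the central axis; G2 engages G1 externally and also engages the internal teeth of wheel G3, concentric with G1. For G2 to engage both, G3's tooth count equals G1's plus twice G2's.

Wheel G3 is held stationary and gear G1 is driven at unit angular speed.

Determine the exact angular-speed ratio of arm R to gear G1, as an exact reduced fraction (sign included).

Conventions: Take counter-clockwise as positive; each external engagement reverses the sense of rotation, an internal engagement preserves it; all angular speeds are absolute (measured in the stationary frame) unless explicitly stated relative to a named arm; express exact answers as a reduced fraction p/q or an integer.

class = planetary set [G3 = 24+2·29 = 82; Willis about the carrier]
ring teeth: 24 + 2·29 = 82
24(ω_sun−ω_arm) = −82(ω_ring−ω_arm),  ω_ring = 0, ω_sun = 1
24(1−ω_arm) = −82(0−ω_arm)  ⇒  106·ω_arm = 24  ⇒  ω_arm = 12/53
ω_out/ω_in = 12/53

12/53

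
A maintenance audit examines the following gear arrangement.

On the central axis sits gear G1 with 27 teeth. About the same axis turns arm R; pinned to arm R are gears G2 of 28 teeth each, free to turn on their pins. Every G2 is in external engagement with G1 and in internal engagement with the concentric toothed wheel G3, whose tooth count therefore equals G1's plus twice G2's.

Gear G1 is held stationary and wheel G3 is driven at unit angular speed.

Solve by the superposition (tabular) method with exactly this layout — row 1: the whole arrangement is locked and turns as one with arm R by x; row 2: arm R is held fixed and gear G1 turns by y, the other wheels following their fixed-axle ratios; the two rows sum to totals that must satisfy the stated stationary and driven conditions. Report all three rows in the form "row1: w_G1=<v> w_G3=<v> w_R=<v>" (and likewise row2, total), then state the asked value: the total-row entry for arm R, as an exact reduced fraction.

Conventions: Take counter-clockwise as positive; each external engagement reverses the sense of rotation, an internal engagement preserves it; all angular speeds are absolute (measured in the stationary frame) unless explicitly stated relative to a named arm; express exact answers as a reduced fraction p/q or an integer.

class = planetary set [G3 = 27+2·28 = 83; Willis about the carrier]
row 1 — lock + rotate with arm: ω_sun = ω_ring = ω_arm = x
row 2 (arm held, sun turns y): ω_ring = −(27/83)·y, ω_arm = 0
boundary: total ω_sun = x + y = 0 and total ω_ring = x − (27/83)·y = 1  ⇒  y = -83/110, x = 83/110
row 2 ring = −(27/83)·(-83/110) = 27/110
totals (row 1 + row 2): sun 83/110 + (-83/110) = 0, ring 83/110 + 27/110 = 1, arm 83/110 + 0 = 83/110
asked cell (total, arm) = 83/110

row1: w_G1=83/110 w_G3=83/110 w_R=83/110
row2: w_G1=-83/110 w_G3=27/110 w_R=0
total: w_G1=0 w_G3=1 w_R=83/110
asked value: 83/110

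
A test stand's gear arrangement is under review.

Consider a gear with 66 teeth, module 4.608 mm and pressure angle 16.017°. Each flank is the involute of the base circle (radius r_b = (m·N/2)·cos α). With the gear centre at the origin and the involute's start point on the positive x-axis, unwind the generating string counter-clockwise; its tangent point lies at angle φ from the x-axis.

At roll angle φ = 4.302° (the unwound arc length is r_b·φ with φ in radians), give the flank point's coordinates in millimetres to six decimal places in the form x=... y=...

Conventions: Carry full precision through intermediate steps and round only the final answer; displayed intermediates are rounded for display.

x=146.572275 y=0.020611

recognized (one wheel, involute flank): single-mesh tooth geometry, m = 4.608, N = 66
pitch radius r_p = m·N/2 = 4.608·66/2 = 152.064000
base radius r_b = r_p·cos α = 152.064000·cos 16.017° = 146.160856
roll angle φ = 4.302° = 0.07508406 rad
x = r_b·(cos φ + φ·sin φ) = 146.572275
y = r_b·(sin φ − φ·cos φ) = 0.020611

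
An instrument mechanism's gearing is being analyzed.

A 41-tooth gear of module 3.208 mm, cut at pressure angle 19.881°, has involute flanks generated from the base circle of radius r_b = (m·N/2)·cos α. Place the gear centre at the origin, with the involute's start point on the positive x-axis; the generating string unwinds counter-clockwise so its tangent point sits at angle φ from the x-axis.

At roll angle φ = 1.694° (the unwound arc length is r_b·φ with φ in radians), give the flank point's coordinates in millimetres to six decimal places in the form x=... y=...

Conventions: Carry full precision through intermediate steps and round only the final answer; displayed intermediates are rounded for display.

x=61.871553 y=0.000533

recognized (one wheel, involute flank): single-mesh tooth geometry, m = 3.208, N = 41
pitch radius r_p = m·N/2 = 3.208·41/2 = 65.764000
base radius r_b = r_p·cos α = 65.764000·cos 19.881° = 61.844528
roll angle φ = 1.694° = 0.02956588 rad
x = r_b·(cos φ + φ·sin φ) = 61.871553
y = r_b·(sin φ − φ·cos φ) = 0.000533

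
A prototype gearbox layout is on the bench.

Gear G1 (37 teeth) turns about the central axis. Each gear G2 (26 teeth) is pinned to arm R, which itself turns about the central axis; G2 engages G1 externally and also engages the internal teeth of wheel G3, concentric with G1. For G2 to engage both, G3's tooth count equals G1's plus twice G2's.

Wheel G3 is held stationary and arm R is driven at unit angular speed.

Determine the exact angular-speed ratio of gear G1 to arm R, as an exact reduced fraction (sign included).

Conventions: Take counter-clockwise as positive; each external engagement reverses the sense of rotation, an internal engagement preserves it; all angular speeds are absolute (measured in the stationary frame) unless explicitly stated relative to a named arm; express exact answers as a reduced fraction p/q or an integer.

126/37

class = planetary set [G3 = 37+2·26 = 89; Willis about the carrier]
ring teeth: 37 + 2·26 = 89
37(ω_sun−ω_arm) = −89(ω_ring−ω_arm),  ω_ring = 0, ω_arm = 1
ω_sun = 1 − (89/37)(0−1) = 126/37
ω_out/ω_in = 126/37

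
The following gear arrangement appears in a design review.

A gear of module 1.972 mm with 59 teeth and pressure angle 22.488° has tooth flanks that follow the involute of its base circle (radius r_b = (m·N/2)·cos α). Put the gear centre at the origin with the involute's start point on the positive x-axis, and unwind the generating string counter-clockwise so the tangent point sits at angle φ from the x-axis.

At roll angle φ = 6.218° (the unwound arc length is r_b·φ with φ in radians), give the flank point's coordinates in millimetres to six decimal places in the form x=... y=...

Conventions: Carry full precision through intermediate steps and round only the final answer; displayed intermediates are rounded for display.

topology: single-mesh involute geometry — m = 1.972, N = 59
pitch radius r_p = m·N/2 = 1.972·59/2 = 58.174000
base radius r_b = r_p·cos α = 58.174000·cos 22.488° = 53.750429
roll angle φ = 6.218° = 0.10852457 rad
x = r_b·(cos φ + φ·sin φ) = 54.066023
y = r_b·(sin φ − φ·cos φ) = 0.022874

x=54.066023 y=0.022874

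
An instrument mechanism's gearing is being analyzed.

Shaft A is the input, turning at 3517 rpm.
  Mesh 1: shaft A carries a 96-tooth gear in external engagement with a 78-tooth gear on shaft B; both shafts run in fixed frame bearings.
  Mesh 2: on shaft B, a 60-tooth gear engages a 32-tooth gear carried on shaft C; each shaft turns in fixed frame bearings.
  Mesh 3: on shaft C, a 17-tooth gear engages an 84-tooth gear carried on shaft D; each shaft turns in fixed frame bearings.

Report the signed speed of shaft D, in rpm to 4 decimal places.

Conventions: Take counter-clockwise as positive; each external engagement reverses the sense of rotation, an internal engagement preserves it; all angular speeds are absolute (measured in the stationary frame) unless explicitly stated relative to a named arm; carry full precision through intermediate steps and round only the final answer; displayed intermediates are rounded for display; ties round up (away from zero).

-1642.5549 rpm

class = fixed-axis compound train [3 meshes; 3 ratios multiply, 3 sense flips]
mesh 1 [96T→78T]: ω = 3517.0000×96/78 = 4328.6154 rpm, sense flips to −
mesh 2 [60T→32T]: ω = 4328.6154×60/32 = 8116.1538 rpm, sense flips to +
mesh 3 [17T→84T]: ω = 8116.1538×17/84 = 1642.5549 rpm, sense flips to −
signed output speed = -1642.5549 rpm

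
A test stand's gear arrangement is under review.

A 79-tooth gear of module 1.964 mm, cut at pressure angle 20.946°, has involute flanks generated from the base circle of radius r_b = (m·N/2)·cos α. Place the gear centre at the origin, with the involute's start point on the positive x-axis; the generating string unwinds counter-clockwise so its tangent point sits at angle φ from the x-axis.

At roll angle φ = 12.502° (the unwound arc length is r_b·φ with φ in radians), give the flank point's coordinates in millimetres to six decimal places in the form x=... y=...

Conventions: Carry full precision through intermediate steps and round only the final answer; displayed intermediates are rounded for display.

single-mesh involute tooth geometry (79T wheel at module 1.964)
pitch radius r_p = m·N/2 = 1.964·79/2 = 77.578000
base radius r_b = r_p·cos α = 77.578000·cos 20.946° = 72.451472
roll angle φ = 12.502° = 0.21820106 rad
x = r_b·(cos φ + φ·sin φ) = 74.155766
y = r_b·(sin φ − φ·cos φ) = 0.249705

x=74.155766 y=0.249705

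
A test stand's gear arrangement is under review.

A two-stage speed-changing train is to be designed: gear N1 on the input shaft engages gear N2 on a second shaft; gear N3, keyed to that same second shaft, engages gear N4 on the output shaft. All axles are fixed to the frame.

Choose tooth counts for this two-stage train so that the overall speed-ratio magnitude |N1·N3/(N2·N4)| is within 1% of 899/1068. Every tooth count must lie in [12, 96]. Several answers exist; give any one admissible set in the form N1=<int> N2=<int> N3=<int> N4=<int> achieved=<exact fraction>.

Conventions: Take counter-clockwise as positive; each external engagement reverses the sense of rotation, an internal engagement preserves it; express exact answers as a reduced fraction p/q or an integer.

class = fixed-axis compound train [2-stage, 899/1068 wanted]
target = 899/1068 in lowest terms: an exact hit needs N1·N3 = k·899 and N2·N4 = k·1068 for one integer k, every count in [12, 96]; additionally prefer no 1:1 stage (N1 ≠ N2, N3 ≠ N4)
k = 1: N1·N3 = 899 = 29·31, N2·N4 = 1068 = 12·89
achieved = 29·31/(12·89) = 899/1068; |achieved − target| = 0 ≤ 899/106800 ✓

N1=29 N2=12 N3=31 N4=89 achieved=899/1068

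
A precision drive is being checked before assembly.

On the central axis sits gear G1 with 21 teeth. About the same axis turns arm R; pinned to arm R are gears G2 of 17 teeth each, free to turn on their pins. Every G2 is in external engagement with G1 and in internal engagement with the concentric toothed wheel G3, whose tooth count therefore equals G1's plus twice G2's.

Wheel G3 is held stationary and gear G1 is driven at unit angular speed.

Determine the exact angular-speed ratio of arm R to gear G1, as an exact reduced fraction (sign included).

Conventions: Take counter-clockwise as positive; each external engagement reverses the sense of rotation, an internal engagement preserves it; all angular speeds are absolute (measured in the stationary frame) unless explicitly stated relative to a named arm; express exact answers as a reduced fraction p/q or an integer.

21/76

topology: planetary set — G1 21T / G2 17T / G3 55T, arm = carrier (Willis)
ring teeth: 21 + 2·17 = 55
21(ω_sun−ω_arm) = −55(ω_ring−ω_arm),  ω_ring = 0, ω_sun = 1
21(1−ω_arm) = −55(0−ω_arm)  ⇒  76·ω_arm = 21  ⇒  ω_arm = 21/76
ω_out/ω_in = 21/76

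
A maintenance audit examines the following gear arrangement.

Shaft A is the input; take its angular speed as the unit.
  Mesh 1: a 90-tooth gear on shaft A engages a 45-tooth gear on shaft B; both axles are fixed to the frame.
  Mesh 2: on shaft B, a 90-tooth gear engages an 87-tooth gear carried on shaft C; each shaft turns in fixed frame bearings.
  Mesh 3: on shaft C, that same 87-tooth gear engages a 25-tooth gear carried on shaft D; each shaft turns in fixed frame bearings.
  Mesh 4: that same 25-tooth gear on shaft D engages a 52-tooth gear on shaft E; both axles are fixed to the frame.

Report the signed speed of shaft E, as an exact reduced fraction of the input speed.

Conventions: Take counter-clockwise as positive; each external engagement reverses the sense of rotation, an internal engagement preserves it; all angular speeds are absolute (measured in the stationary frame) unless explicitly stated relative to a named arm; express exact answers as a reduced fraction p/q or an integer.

45/13

4-mesh fixed-axis compound train (all bearings frame-fixed)
mesh 1 [90T→45T]: |ω|/ω_in = 1×90/45 = 2, sense flips to −
mesh 2 [90T→87T]: |ω|/ω_in = 2×90/87 = 60/29, sense flips to +
mesh 3 [87T→25T]: |ω|/ω_in = (60/29)×87/25 = 36/5, sense flips to −
mesh 4 [25T→52T]: |ω|/ω_in = (36/5)×25/52 = 45/13, sense flips to +
signed output speed (× input speed) = 45/13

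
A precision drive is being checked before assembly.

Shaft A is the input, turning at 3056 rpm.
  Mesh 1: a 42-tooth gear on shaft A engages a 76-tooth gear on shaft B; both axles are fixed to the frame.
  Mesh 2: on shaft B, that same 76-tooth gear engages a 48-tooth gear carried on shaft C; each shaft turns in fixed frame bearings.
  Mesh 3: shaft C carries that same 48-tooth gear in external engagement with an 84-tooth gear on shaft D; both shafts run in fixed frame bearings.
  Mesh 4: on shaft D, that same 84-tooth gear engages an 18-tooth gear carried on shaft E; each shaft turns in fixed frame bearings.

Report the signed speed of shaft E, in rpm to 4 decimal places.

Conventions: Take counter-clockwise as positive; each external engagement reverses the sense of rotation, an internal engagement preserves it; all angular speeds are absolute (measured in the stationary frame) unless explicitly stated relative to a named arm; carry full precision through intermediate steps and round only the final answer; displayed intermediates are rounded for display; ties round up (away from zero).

4-mesh fixed-axis compound train (all bearings frame-fixed)
mesh 1 [42T→76T]: ω = 3056.0000×42/76 = 1688.8421 rpm, sense flips to −
mesh 2 [76T→48T]: ω = 1688.8421×76/48 = 2674.0000 rpm, sense flips to +
mesh 3 [48T→84T]: ω = 2674.0000×48/84 = 1528.0000 rpm, sense flips to −
mesh 4 [84T→18T]: ω = 1528.0000×84/18 = 7130.6667 rpm, sense flips to +
signed output speed = +7130.6667 rpm

+7130.6667 rpm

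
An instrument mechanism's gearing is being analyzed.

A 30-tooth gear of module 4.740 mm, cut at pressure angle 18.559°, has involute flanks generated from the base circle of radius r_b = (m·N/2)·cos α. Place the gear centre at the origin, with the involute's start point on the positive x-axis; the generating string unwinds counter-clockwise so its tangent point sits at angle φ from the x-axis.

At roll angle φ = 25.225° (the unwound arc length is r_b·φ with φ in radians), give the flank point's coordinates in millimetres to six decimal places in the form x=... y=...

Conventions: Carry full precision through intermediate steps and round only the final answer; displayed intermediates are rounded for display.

single-mesh involute tooth geometry (30T wheel at module 4.740)
pitch radius r_p = m·N/2 = 4.740·30/2 = 71.100000
base radius r_b = r_p·cos α = 71.100000·cos 18.559° = 67.402545
roll angle φ = 25.225° = 0.44025930 rad
x = r_b·(cos φ + φ·sin φ) = 73.621662
y = r_b·(sin φ − φ·cos φ) = 1.880353

x=73.621662 y=1.880353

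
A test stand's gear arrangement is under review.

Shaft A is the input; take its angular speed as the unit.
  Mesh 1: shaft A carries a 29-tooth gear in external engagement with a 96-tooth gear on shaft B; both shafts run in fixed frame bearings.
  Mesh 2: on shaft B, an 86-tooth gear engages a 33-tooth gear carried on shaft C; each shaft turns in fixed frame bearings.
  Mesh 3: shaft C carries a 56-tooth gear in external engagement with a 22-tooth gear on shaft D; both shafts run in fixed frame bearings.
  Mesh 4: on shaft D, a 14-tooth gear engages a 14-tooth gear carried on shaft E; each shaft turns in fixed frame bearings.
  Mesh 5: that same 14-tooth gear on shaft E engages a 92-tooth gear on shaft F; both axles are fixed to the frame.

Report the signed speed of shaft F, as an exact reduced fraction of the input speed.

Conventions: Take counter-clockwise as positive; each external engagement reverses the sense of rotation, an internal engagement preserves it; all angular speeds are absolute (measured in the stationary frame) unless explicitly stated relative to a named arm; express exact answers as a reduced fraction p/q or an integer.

-61103/200376

5-mesh fixed-axis compound train (all bearings frame-fixed)
mesh 1 [29T→96T]: |ω|/ω_in = 1×29/96 = 29/96, sense flips to −
mesh 2 [86T→33T]: |ω|/ω_in = (29/96)×86/33 = 1247/1584, sense flips to +
mesh 3 [56T→22T]: |ω|/ω_in = (1247/1584)×56/22 = 8729/4356, sense flips to −
mesh 4 [14T→14T]: |ω|/ω_in = (8729/4356)×14/14 = 8729/4356, sense flips to +
mesh 5 [14T→92T]: |ω|/ω_in = (8729/4356)×14/92 = 61103/200376, sense flips to −
signed output speed (× input speed) = -61103/200376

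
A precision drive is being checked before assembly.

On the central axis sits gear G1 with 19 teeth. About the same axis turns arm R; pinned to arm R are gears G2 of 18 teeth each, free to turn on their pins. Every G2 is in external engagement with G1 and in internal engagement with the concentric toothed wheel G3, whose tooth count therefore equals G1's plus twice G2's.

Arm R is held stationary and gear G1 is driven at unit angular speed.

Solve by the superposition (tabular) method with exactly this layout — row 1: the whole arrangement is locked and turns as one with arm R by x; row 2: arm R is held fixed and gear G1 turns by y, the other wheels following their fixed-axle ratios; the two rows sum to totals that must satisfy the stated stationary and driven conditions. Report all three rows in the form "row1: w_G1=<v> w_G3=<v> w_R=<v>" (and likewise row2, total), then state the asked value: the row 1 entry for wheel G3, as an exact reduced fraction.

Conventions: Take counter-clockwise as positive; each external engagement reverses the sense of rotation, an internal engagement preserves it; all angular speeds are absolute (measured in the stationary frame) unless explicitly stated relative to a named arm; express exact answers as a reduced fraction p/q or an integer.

row1: w_G1=0 w_G3=0 w_R=0
row2: w_G1=1 w_G3=-19/55 w_R=0
total: w_G1=1 w_G3=-19/55 w_R=0
asked value: 0

recognized (axles ride arm R): planetary set, 19/18/55 teeth
superposition row 1 [locked train]: every member turns x
row 2 — arm fixed, fixed-axis ratios: sun y, ring −(19/55)·y, arm 0
boundary: total ω_arm = x = 0 and total ω_sun = x + y = 1  ⇒  y = 1, x = 0
row 2 ring = −(19/55)·1 = -19/55
totals (row 1 + row 2): sun 0 + 1 = 1, ring 0 + (-19/55) = -19/55, arm 0 + 0 = 0
asked cell (row1, ring) = 0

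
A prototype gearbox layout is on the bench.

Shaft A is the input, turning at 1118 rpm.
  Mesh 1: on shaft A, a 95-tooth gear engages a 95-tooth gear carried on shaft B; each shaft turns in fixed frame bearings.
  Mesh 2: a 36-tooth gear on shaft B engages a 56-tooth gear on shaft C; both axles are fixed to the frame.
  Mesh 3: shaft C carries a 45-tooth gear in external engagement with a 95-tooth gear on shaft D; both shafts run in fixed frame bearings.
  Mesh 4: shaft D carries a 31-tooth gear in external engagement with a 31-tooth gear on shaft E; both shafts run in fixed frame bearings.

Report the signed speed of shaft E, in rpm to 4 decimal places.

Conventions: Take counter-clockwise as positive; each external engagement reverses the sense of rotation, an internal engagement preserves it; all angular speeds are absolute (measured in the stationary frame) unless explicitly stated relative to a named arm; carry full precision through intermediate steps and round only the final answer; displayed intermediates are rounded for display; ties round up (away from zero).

class = fixed-axis compound train [4 meshes; 4 ratios multiply, 4 sense flips]
mesh 1 [95T→95T]: ω = 1118.0000×95/95 = 1118.0000 rpm, sense flips to −
mesh 2 [36T→56T]: ω = 1118.0000×36/56 = 718.7143 rpm, sense flips to +
mesh 3 [45T→95T]: ω = 718.7143×45/95 = 340.4436 rpm, sense flips to −
mesh 4 [31T→31T]: ω = 340.4436×31/31 = 340.4436 rpm, sense flips to +
signed output speed = +340.4436 rpm

+340.4436 rpm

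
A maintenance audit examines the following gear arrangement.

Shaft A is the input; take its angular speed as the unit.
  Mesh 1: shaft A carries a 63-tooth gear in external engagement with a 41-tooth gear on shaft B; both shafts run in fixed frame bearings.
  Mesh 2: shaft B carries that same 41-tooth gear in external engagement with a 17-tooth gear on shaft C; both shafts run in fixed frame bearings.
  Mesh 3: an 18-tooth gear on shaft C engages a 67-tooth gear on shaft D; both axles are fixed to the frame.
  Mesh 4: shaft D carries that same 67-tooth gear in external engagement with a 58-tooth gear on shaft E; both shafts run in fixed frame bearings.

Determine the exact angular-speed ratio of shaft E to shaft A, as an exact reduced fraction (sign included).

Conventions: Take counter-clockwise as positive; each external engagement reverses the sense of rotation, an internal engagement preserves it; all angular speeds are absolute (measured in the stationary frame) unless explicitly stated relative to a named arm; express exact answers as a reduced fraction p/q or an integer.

class = fixed-axis compound train [4 meshes; 4 ratios multiply, 4 sense flips]
mesh 1 [63T→41T]: running ratio 63/41, sense −
mesh 2 [41T→17T]: running ratio 63/17, sense +
mesh 3 [18T→67T]: running ratio 1134/1139, sense −
mesh 4 [67T→58T]: running ratio 567/493, sense +
ω_out/ω_in = 567/493

567/493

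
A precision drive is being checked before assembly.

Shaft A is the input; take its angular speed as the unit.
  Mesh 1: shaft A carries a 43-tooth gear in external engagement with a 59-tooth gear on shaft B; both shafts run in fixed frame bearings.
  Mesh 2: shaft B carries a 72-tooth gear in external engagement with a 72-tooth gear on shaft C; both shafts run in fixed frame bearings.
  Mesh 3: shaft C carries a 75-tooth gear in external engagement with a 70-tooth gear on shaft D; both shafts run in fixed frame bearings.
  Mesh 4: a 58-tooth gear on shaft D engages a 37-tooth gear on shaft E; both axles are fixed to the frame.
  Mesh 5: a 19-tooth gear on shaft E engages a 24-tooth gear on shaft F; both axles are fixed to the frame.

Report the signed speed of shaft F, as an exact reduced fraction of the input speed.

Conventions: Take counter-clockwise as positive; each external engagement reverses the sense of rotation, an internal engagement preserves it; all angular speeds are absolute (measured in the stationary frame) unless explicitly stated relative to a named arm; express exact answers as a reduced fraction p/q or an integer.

-118465/122248

5-mesh fixed-axis compound train (all bearings frame-fixed)
mesh 1 [43T→59T]: |ω|/ω_in = 1×43/59 = 43/59, sense flips to −
mesh 2 [72T→72T]: |ω|/ω_in = (43/59)×72/72 = 43/59, sense flips to +
mesh 3 [75T→70T]: |ω|/ω_in = (43/59)×75/70 = 645/826, sense flips to −
mesh 4 [58T→37T]: |ω|/ω_in = (645/826)×58/37 = 18705/15281, sense flips to +
mesh 5 [19T→24T]: |ω|/ω_in = (18705/15281)×19/24 = 118465/122248, sense flips to −
signed output speed (× input speed) = -118465/122248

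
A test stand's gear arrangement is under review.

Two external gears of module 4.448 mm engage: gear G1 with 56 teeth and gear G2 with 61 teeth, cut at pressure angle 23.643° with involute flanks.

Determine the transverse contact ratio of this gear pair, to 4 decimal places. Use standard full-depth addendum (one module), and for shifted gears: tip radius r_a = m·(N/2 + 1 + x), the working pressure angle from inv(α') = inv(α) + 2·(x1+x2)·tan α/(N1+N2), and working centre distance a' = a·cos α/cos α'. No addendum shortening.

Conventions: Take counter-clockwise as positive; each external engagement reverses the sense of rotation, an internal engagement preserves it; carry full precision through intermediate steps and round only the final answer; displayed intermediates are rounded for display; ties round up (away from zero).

topology: single-mesh involute geometry — m = 4.448, 56T/61T pair
base radii: r_b1 = 114.090027, r_b2 = 124.276637
tip radii: r_a1 = 128.992000, r_a2 = 140.112000
no profile shift: α' = α, a' = a
action lengths: √(r_a1²−r_b1²) = 60.186392, √(r_a2²−r_b2²) = 64.704637
base pitch p_b = π·m·cos α = 12.800871
CR = (60.186392 + 64.704637 − 260.208000·sin 23.64300°)/12.800871 = 1.604429
contact ratio ≈ 1.6044

1.6044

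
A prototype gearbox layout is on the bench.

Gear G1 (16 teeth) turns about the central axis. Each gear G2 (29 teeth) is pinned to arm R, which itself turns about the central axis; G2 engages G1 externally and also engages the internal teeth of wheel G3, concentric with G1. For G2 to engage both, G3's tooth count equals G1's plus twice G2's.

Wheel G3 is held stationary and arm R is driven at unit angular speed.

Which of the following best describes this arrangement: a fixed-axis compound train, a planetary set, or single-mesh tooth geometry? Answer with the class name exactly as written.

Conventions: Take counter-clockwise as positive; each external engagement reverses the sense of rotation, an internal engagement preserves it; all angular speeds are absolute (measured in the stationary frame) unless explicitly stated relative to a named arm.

planetary set

class = planetary set [G3 = 16+2·29 = 74; Willis about the carrier]
classification: planetary set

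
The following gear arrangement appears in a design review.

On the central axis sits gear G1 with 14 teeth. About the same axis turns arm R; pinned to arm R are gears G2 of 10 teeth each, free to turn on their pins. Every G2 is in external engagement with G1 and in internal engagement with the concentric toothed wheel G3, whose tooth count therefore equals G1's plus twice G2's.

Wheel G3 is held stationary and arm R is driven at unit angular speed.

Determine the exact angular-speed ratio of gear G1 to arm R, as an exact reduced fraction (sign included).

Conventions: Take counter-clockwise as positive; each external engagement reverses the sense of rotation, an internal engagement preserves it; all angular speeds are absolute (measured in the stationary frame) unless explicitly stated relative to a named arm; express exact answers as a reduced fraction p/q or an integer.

class = planetary set [G3 = 14+2·10 = 34; Willis about the carrier]
ring teeth: 14 + 2·10 = 34
14(ω_sun−ω_arm) = −34(ω_ring−ω_arm),  ω_ring = 0, ω_arm = 1
ω_sun = 1 − (34/14)(0−1) = 24/7
ω_out/ω_in = 24/7

24/7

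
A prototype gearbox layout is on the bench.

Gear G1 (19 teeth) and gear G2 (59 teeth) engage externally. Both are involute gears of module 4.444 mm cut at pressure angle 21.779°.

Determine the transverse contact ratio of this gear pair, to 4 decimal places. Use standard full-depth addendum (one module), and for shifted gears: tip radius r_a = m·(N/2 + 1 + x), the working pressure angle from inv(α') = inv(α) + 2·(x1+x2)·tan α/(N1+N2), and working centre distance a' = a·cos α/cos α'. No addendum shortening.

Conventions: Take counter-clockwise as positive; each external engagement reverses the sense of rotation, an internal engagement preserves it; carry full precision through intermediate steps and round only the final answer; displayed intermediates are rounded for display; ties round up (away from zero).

1.5881

topology: single-mesh involute geometry — m = 4.444, 19T/59T pair
base radii: r_b1 = 39.204558, r_b2 = 121.740471
tip radii: r_a1 = 46.662000, r_a2 = 135.542000
no profile shift: α' = α, a' = a
action lengths: √(r_a1²−r_b1²) = 25.305036, √(r_a2²−r_b2²) = 59.589357
base pitch p_b = π·m·cos α = 12.964711
CR = (25.305036 + 59.589357 − 173.316000·sin 21.77900°)/12.964711 = 1.588110
contact ratio ≈ 1.5881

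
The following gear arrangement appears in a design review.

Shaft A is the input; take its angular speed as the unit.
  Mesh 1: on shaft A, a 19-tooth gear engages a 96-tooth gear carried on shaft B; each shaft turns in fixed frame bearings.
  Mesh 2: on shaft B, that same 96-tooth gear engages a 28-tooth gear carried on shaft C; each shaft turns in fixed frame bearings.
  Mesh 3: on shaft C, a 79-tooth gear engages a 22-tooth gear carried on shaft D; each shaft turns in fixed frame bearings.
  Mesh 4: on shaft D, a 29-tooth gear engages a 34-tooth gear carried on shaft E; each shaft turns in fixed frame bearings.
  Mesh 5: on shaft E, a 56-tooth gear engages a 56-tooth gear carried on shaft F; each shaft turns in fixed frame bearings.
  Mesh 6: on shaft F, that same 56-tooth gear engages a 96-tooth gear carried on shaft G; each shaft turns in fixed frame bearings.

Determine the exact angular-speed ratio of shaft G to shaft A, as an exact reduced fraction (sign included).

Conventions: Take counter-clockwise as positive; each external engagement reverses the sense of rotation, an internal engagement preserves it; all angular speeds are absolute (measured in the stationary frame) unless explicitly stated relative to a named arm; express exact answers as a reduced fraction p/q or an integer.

43529/35904

class = fixed-axis compound train [6 meshes; 6 ratios multiply, 6 sense flips]
mesh 1 [19T→96T]: running ratio 19/96, sense −
mesh 2 [96T→28T]: running ratio 19/28, sense +
mesh 3 [79T→22T]: running ratio 1501/616, sense −
mesh 4 [29T→34T]: running ratio 43529/20944, sense +
mesh 5 [56T→56T]: running ratio 43529/20944, sense −
mesh 6 [56T→96T]: running ratio 43529/35904, sense +
ω_out/ω_in = 43529/35904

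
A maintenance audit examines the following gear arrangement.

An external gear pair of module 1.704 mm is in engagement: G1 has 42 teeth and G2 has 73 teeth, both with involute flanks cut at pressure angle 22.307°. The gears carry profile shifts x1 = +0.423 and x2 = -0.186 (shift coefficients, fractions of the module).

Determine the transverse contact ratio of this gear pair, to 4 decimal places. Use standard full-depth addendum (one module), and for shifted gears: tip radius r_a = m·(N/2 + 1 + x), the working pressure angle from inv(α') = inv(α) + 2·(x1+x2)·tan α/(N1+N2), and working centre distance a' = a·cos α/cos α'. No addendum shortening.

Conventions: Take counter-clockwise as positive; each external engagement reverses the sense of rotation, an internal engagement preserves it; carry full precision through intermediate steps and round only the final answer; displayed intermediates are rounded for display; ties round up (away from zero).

1.5948

recognized (one external pair, fixed centres): single-mesh tooth geometry, m = 1.704, N1 = 42, N2 = 73
base radii: r_b1 = 33.106045, r_b2 = 57.541460
tip radii: r_a1 = 38.208792, r_a2 = 63.583056
inv(α') = inv(22.307°) + 2·(+0.423-0.186)·tan α/(42+73) = 0.02263306  ⇒  α' = 22.86685°
a' = a·cos α / cos α' = 97.9800·cos 22.307°/cos 22.86685° = 98.379077
action lengths: √(r_a1²−r_b1²) = 19.076204, √(r_a2²−r_b2²) = 27.051532
base pitch p_b = π·m·cos α = 4.952653
CR = (19.076204 + 27.051532 − 98.379077·sin 22.86685°)/4.952653 = 1.594807
contact ratio ≈ 1.5948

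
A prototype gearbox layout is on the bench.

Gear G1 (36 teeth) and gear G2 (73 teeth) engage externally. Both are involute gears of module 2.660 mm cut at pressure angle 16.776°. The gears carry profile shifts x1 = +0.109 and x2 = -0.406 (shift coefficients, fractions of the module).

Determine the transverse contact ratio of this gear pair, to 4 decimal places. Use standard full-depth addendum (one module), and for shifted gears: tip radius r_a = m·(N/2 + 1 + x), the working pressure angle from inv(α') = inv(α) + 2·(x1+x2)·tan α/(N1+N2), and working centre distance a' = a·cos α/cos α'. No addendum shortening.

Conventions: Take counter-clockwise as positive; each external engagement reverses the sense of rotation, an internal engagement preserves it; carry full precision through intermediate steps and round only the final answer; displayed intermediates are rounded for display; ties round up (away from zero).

single-mesh involute tooth geometry (36T engaging 73T at module 2.660)
base radii: r_b1 = 45.842250, r_b2 = 92.957896
tip radii: r_a1 = 50.829940, r_a2 = 98.670040
inv(α') = inv(16.776°) + 2·(+0.109-0.406)·tan α/(36+73) = 0.00702154  ⇒  α' = 15.66431°
a' = a·cos α / cos α' = 144.9700·cos 16.776°/cos 15.66431° = 144.154013
action lengths: √(r_a1²−r_b1²) = 21.958390, √(r_a2²−r_b2²) = 33.084835
base pitch p_b = π·m·cos α = 8.000982
CR = (21.958390 + 33.084835 − 144.154013·sin 15.66431°)/8.000982 = 2.014943
contact ratio ≈ 2.0149

2.0149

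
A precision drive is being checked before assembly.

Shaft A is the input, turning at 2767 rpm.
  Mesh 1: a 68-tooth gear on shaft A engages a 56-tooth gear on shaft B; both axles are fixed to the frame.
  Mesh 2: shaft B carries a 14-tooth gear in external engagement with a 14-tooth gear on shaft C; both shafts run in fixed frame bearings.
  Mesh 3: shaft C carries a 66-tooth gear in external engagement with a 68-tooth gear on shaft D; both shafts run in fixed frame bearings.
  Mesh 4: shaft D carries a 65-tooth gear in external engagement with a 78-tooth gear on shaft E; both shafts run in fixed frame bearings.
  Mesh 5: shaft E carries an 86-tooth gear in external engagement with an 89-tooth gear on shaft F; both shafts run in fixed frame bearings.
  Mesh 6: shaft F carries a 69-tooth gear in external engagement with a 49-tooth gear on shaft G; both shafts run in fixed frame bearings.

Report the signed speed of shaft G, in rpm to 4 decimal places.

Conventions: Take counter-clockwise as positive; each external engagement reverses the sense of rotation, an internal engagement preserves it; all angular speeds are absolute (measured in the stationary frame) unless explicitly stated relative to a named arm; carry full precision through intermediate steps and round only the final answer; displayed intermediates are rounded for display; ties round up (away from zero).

class = fixed-axis compound train [6 meshes; 6 ratios multiply, 6 sense flips]
mesh 1 [68T→56T]: ω = 2767.0000×68/56 = 3359.9286 rpm, sense flips to −
mesh 2 [14T→14T]: ω = 3359.9286×14/14 = 3359.9286 rpm, sense flips to +
mesh 3 [66T→68T]: ω = 3359.9286×66/68 = 3261.1071 rpm, sense flips to −
mesh 4 [65T→78T]: ω = 3261.1071×65/78 = 2717.5893 rpm, sense flips to +
mesh 5 [86T→89T]: ω = 2717.5893×86/89 = 2625.9852 rpm, sense flips to −
mesh 6 [69T→49T]: ω = 2625.9852×69/49 = 3697.8158 rpm, sense flips to +
signed output speed = +3697.8158 rpm

+3697.8158 rpm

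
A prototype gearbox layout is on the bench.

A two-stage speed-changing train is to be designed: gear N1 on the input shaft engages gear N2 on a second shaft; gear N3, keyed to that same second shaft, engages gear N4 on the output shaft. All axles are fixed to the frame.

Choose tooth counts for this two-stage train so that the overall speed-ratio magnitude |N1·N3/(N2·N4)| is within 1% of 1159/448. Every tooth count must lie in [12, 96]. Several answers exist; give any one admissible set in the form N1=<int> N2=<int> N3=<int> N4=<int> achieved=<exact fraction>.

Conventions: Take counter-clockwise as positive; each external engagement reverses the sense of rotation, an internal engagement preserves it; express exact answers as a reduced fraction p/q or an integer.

N1=19 N2=14 N3=61 N4=32 achieved=1159/448

topology: fixed-axis compound train — 2 stages, target 1159/448
target = 1159/448 in lowest terms: an exact hit needs N1·N3 = k·1159 and N2·N4 = k·448 for one integer k, every count in [12, 96]; additionally prefer no 1:1 stage (N1 ≠ N2, N3 ≠ N4)
k = 1: N1·N3 = 1159 = 19·61, N2·N4 = 448 = 14·32
achieved = 19·61/(14·32) = 1159/448; |achieved − target| = 0 ≤ 1159/44800 ✓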